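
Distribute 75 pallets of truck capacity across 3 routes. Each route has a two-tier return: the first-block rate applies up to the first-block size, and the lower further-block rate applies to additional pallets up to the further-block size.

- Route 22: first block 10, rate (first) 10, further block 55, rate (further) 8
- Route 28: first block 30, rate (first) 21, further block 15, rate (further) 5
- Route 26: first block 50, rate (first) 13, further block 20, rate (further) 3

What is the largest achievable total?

Treat each block as its own option and order by rate: Route 28/T1 21 > Route 26/T1 13 > Route 22/T1 10 > Route 22/T2 8 > Route 28/T2 5 > Route 26/T2 3.
Fill Route 28 T1 block (30 at 21) — 45 left.
Route 26/T1: +45 of 50 at 13; pool empty.
Total = 21×30 + 13×45 = 1215.

1215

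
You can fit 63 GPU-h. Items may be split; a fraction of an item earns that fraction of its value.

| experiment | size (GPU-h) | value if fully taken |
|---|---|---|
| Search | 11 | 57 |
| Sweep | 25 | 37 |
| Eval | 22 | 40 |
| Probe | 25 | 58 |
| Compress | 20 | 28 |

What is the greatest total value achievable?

162.4

Sort by value density: Search 57/11≈5.18, Probe 58/25≈2.32, Eval 40/22≈1.82, Sweep 37/25≈1.48, Compress 28/20≈1.4.
Take all of Search (11 GPU-h, value 57) → 52 GPU-h left.
All 25 GPU-h of Probe fit (value 58) → 27 remain.
All 22 GPU-h of Eval fit (value 40) → 5 remain.
Fill the last 5 GPU-h with part of Sweep: 5/25 of it earns 7.4.
Total value = 162.4.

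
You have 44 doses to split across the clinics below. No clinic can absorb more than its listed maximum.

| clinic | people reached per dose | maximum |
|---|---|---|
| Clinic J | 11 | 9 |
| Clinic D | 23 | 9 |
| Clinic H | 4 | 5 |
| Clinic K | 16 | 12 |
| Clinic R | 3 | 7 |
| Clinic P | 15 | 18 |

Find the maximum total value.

724

Order the clinics by people reached per dose: Clinic D 23 > Clinic K 16 > Clinic P 15 > Clinic J 11 > Clinic H 4 > Clinic R 3.
Clinic D takes 9 to reach its cap of 9 — 35 left.
Clinic K takes 12 to reach its cap of 12 — 23 left.
Clinic P: +18 to 18 (cap) — 5 left.
Clinic J has room for 9 but only 5 remain, so it gets 5.
Total = 11×5 + 23×9 + 16×12 + 15×18 = 724.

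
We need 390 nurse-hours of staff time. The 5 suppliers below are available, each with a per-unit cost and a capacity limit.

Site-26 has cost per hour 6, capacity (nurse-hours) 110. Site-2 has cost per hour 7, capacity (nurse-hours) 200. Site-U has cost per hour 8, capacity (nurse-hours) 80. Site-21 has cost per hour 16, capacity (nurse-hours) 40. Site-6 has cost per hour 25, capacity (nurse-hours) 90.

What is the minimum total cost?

2700

Fill from the cheapest supplier first.
Site-26 (6): use full 110 ; 280 nurse-hours to go.
Site-2 (7): use full 200 ; 80 nurse-hours to go.
Take 80 from Site-U at 8 ; need 0 more.
Site-21, Site-6: unused.
Cost = 110×6 + 200×7 + 80×8 = 2700.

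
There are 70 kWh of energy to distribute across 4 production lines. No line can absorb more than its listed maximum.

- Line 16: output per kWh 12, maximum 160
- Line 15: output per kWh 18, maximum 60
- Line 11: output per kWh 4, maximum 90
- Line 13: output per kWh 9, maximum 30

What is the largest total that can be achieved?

Order the production lines by output per kWh: Line 15 18 > Line 16 12 > Line 13 9 > Line 11 4.
Line 15 takes 60 to reach its cap of 60 — 10 left.
Only 10 left; Line 16 takes them to reach 10.
Total = 12×10 + 18×60 = 1200.

1200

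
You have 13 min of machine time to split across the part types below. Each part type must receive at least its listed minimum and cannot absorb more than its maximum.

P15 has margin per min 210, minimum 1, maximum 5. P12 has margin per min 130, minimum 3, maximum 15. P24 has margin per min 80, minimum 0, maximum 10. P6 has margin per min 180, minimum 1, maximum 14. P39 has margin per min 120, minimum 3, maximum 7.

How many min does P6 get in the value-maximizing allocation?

2

Meeting every minimum uses 1+3+0+1+3 = 8 min, leaving 5.
Order the part types by margin per min: P15 210 > P6 180 > P12 130 > P39 120 > P24 80.
Give P15 4 more to hit its cap of 5 ; 1 left.
P6: +1 (room for 13) → 2. Pool exhausted.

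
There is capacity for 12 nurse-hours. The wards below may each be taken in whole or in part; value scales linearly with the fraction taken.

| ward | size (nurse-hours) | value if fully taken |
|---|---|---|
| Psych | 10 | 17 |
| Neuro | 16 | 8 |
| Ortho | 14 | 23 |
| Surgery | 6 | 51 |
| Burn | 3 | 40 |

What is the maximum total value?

96.1

Rank by value-to-size ratio: Burn 40/3≈13.3, Surgery 51/6≈8.5, Psych 17/10≈1.7, Ortho 23/14≈1.64, Neuro 8/16≈0.5.
Burn: take in full, 3 nurse-hours for value 40 ; 9 left.
Take all of Surgery (6 nurse-hours, value 51) ; 3 nurse-hours left.
Only 3 nurse-hours remain; take 3/10 of Psych for value 17×3/10 = 5.1.
Total value = 96.1.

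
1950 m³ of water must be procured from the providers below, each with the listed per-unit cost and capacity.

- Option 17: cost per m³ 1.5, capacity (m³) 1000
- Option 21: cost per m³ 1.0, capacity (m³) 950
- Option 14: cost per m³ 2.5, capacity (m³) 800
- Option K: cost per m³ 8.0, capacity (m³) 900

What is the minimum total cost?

Cheapest first:
Take 950 from Option 21 at 1.0 → need 1000 more.
Take 1000 from Option 17 at 1.5 → need 0 more.
Option 14, Option K: unused.
Cost = 950×1.0 + 1000×1.5 = 2450.

2450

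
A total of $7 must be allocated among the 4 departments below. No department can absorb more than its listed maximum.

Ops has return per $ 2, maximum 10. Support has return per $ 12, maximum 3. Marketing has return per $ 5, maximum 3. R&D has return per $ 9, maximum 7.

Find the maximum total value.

72

Order the departments by return per $: Support 12 > R&D 9 > Marketing 5 > Ops 2.
Support takes 3 to reach its cap of 3 → 4 left.
R&D: +4 (room for 7) → 4. Pool exhausted.
Total = 12×3 + 9×4 = 72.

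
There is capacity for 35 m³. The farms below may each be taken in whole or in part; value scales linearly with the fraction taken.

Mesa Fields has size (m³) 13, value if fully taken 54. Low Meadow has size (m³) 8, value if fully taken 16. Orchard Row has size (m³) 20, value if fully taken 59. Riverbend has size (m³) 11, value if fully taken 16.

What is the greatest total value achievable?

Best value per unit of size first: Mesa Fields 54/13≈4.15, Orchard Row 59/20≈2.95, Low Meadow 16/8≈2, Riverbend 16/11≈1.45.
All 13 m³ of Mesa Fields fit (value 54) → 22 remain.
Orchard Row: take in full, 20 m³ for value 59 → 2 left.
Only 2 m³ remain; take 2/8 of Low Meadow for value 16×2/8 = 4.
Total value = 117.

117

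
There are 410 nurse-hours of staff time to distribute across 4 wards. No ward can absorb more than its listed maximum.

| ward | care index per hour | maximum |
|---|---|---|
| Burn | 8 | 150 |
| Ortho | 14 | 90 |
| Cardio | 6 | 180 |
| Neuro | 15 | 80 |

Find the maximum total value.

4200

Order the wards by care index per hour: Neuro 15 > Ortho 14 > Burn 8 > Cardio 6.
Neuro takes 80 to reach its cap of 80 → 330 left.
Ortho: +90 to 90 (cap) → 240 left.
Burn: +150 to 150 (cap) → 90 left.
Cardio has room for 180 but only 90 remain, so it gets 90.
Total = 8×150 + 14×90 + 6×90 + 15×80 = 4200.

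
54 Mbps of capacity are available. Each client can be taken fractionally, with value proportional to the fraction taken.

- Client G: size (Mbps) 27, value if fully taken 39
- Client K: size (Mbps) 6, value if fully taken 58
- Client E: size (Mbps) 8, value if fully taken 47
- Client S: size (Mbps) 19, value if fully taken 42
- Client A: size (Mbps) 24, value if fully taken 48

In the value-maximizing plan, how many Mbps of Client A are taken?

21

Best value per unit of size first: Client K 58/6≈9.67, Client E 47/8≈5.88, Client S 42/19≈2.21, Client A 48/24≈2, Client G 39/27≈1.44.
Take all of Client K (6 Mbps, value 58) — 48 Mbps left.
Take all of Client E (8 Mbps, value 47) — 40 Mbps left.
Take all of Client S (19 Mbps, value 42) — 21 Mbps left.
21 Mbps left: a 21/24 share of Client A gives 48×21/24 = 42.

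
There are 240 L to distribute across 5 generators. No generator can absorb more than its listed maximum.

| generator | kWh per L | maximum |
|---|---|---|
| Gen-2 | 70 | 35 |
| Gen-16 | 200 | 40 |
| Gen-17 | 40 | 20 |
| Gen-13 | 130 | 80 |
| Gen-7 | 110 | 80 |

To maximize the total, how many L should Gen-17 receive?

Rank by kWh per L: Gen-16 200 > Gen-13 130 > Gen-7 110 > Gen-2 70 > Gen-17 40.
Give Gen-16 40 to hit its cap of 40 — 200 left.
Gen-13: +80 to 80 (cap) — 120 left.
Give Gen-7 80 to hit its cap of 80 — 40 left.
Give Gen-2 35 to hit its cap of 35 — 5 left.
Only 5 left; Gen-17 takes them to reach 5.

5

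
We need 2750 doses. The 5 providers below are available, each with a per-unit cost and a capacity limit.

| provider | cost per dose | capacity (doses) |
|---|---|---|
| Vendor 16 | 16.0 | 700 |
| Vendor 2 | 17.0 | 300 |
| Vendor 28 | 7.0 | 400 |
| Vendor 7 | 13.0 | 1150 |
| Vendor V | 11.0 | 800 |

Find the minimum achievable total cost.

Use providers in increasing cost order.
Vendor 28 at 7.0: take all 400 doses ; 2350 still needed.
Vendor V at 11.0: take all 800 doses ; 1550 still needed.
Take 1150 from Vendor 7 at 13.0 ; need 400 more.
Vendor 16 at 16.0: take 400 of its 700 ; requirement met.
Vendor 2: unused.
Cost = 400×7.0 + 800×11.0 + 1150×13.0 + 400×16.0 = 32950.

32950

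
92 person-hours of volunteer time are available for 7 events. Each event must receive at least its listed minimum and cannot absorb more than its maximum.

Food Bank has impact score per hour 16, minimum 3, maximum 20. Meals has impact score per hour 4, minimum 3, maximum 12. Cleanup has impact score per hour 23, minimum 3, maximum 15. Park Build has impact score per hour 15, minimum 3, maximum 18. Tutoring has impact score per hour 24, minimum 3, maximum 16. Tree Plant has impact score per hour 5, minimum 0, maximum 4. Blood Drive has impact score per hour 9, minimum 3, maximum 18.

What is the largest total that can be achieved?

Meeting every minimum uses 3+3+3+3+3+0+3 = 18 person-hours, leaving 74.
Order the events by impact score per hour: Tutoring 24 > Cleanup 23 > Food Bank 16 > Park Build 15 > Blood Drive 9 > Tree Plant 5 > Meals 4.
Tutoring: +13 to 16 (cap) → 61 left.
Cleanup takes 12 more to reach its cap of 15 → 49 left.
Food Bank: +17 to 20 (cap) → 32 left.
Park Build: +15 to 18 (cap) → 17 left.
Blood Drive takes 15 more to reach its cap of 18 → 2 left.
Only 2 left; Tree Plant takes them to reach 2.
Total = 16×20 + 4×3 + 23×15 + 15×18 + 24×16 + 5×2 + 9×18 = 1503.

1503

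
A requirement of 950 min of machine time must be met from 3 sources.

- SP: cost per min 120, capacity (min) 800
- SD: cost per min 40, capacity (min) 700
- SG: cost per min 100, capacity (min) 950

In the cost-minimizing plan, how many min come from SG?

250

Use sources in increasing cost order.
SD (40): use full 700 ; 250 min to go.
SG (100): take the remaining 250 ; done.
SP: unused.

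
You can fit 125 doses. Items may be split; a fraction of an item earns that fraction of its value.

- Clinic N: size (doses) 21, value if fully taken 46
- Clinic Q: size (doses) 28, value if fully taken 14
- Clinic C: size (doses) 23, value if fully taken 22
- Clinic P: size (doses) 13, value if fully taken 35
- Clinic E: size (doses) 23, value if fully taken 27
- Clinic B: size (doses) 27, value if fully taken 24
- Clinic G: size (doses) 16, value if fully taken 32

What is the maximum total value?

Sort by value density: Clinic P 35/13≈2.69, Clinic N 46/21≈2.19, Clinic G 32/16≈2, Clinic E 27/23≈1.17, Clinic C 22/23≈0.957, Clinic B 24/27≈0.889, Clinic Q 14/28≈0.5.
All 13 doses of Clinic P fit (value 35) → 112 remain.
Take all of Clinic N (21 doses, value 46) → 91 doses left.
Clinic G: take in full, 16 doses for value 32 → 75 left.
All 23 doses of Clinic E fit (value 27) → 52 remain.
All 23 doses of Clinic C fit (value 22) → 29 remain.
Clinic B: take in full, 27 doses for value 24 → 2 left.
Only 2 doses remain; take 2/28 of Clinic Q for value 14×2/28 = 1.
Total value = 187.

187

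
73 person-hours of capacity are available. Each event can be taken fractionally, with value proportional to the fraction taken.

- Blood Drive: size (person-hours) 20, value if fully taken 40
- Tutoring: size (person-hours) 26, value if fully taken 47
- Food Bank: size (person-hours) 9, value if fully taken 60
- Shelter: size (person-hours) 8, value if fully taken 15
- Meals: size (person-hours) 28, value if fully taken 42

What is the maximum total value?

Sort by value density: Food Bank 60/9≈6.67, Blood Drive 40/20≈2, Shelter 15/8≈1.88, Tutoring 47/26≈1.81, Meals 42/28≈1.5.
All 9 person-hours of Food Bank fit (value 60) → 64 remain.
Blood Drive: take in full, 20 person-hours for value 40 → 44 left.
Shelter: take in full, 8 person-hours for value 15 → 36 left.
All 26 person-hours of Tutoring fit (value 47) → 10 remain.
10 person-hours left: a 10/28 share of Meals gives 42×10/28 = 15.
Total value = 177.

177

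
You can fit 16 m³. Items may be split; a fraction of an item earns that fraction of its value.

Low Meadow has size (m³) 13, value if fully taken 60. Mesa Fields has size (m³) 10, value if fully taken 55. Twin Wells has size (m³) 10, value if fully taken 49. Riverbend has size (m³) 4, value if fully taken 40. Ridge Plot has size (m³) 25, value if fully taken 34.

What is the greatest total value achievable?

Rank by value-to-size ratio: Riverbend 40/4≈10, Mesa Fields 55/10≈5.5, Twin Wells 49/10≈4.9, Low Meadow 60/13≈4.62, Ridge Plot 34/25≈1.36.
All 4 m³ of Riverbend fit (value 40) — 12 remain.
Take all of Mesa Fields (10 m³, value 55) — 2 m³ left.
Only 2 m³ remain; take 2/10 of Twin Wells for value 49×2/10 = 9.8.
Total value = 104.8.

104.8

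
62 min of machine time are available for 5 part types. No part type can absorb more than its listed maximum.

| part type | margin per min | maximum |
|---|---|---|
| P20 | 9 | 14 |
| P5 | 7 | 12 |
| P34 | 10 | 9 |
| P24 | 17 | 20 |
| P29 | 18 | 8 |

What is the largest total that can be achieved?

Order the part types by margin per min: P29 18 > P24 17 > P34 10 > P20 9 > P5 7.
P29: +8 to 8 (cap) → 54 left.
Give P24 20 to hit its cap of 20 → 34 left.
Give P34 9 to hit its cap of 9 → 25 left.
Give P20 14 to hit its cap of 14 → 11 left.
P5: +11 (room for 12) → 11. Pool exhausted.
Total = 9×14 + 7×11 + 10×9 + 17×20 + 18×8 = 777.

777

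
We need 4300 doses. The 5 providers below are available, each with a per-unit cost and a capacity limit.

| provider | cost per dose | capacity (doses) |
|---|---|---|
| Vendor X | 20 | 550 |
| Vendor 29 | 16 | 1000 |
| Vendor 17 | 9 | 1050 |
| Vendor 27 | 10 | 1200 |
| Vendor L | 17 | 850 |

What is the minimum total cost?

55900

Cheapest first:
Take 1050 from Vendor 17 at 9 — need 3250 more.
Vendor 27 (10): use full 1200 — 2050 doses to go.
Vendor 29 at 16: take all 1000 doses — 1050 still needed.
Take 850 from Vendor L at 17 — need 200 more.
Vendor X at 20: take 200 of its 550 — requirement met.
Cost = 1050×9 + 1200×10 + 1000×16 + 850×17 + 200×20 = 55900.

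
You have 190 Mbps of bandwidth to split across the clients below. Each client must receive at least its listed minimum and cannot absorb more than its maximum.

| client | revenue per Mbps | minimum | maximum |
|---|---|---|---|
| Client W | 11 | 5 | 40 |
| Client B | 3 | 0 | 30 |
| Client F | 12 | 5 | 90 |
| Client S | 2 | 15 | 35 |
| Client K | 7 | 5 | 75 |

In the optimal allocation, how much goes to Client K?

45

Meeting every minimum uses 5+0+5+15+5 = 30 Mbps, leaving 160.
Order the clients by revenue per Mbps: Client F 12 > Client W 11 > Client K 7 > Client B 3 > Client S 2.
Client F takes 85 more to reach its cap of 90 ; 75 left.
Client W takes 35 more to reach its cap of 40 ; 40 left.
Client K has room for 70 more but only 40 remain, so it gets 45.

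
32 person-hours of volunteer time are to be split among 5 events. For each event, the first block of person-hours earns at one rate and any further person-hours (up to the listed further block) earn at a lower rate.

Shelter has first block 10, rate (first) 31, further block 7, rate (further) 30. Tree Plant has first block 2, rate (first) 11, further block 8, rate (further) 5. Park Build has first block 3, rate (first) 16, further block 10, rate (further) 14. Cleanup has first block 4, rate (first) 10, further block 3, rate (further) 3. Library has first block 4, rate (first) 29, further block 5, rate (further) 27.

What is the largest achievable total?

861

Order all 10 blocks by rate: Shelter/tier1 31 > Shelter/tier2 30 > Library/tier1 29 > Library/tier2 27 > Park Build/tier1 16 > Park Build/tier2 14 > Tree Plant/tier1 11 > Cleanup/tier1 10 > Tree Plant/tier2 5 > Cleanup/tier2 3.
Fill Shelter tier1 block (10 at 31) — 22 left.
Shelter tier2 at 30: fill all 7 — 15 left.
Fill Library tier1 block (4 at 29) — 11 left.
Library tier2 at 27: fill all 5 — 6 left.
Park Build tier1 at 16: fill all 3 — 3 left.
3 remain; put them into Park Build tier2 at 14.
Total = 31×10 + 30×7 + 29×4 + 27×5 + 16×3 + 14×3 = 861.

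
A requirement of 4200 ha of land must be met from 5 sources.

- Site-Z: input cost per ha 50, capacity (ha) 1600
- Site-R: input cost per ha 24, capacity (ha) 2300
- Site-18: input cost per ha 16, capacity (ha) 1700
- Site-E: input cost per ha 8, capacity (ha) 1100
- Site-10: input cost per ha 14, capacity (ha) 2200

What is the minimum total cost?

54000

Cheapest first:
Site-E at 8: take all 1100 ha ; 3100 still needed.
Take 2200 from Site-10 at 14 ; need 900 more.
Take 900 from Site-18 at 16 to finish.
Site-R, Site-Z: unused.
Cost = 1100×8 + 2200×14 + 900×16 = 54000.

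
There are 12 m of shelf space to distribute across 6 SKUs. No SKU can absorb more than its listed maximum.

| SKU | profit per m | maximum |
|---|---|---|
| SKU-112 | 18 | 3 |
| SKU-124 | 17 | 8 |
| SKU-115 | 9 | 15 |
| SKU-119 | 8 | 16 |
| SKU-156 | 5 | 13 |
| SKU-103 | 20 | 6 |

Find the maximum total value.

Order the SKUs by profit per m: SKU-103 20 > SKU-112 18 > SKU-124 17 > SKU-115 9 > SKU-119 8 > SKU-156 5.
SKU-103 takes 6 to reach its cap of 6 → 6 left.
SKU-112 takes 3 to reach its cap of 3 → 3 left.
SKU-124 has room for 8 but only 3 remain, so it gets 3.
Total = 18×3 + 17×3 + 20×6 = 225.

225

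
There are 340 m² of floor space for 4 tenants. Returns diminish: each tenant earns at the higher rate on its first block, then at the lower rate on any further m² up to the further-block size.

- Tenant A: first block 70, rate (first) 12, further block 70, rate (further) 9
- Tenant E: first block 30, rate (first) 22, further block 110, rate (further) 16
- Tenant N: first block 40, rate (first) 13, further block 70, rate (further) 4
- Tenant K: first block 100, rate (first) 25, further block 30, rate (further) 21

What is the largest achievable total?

Rank every tier by rate: Tenant K/tier1 25 > Tenant E/tier1 22 > Tenant K/tier2 21 > Tenant E/tier2 16 > Tenant N/tier1 13 > Tenant A/tier1 12 > Tenant A/tier2 9 > Tenant N/tier2 4.
Tenant K/tier1 (25): +100 → 240 left.
Fill Tenant E tier1 block (30 at 22) → 210 left.
Fill Tenant K tier2 block (30 at 21) → 180 left.
Tenant E tier2 at 16: fill all 110 → 70 left.
Tenant N tier1 at 13: fill all 40 → 30 left.
30 remain; put them into Tenant A tier1 at 12.
Total = 25×100 + 22×30 + 21×30 + 16×110 + 13×40 + 12×30 = 6430.

6430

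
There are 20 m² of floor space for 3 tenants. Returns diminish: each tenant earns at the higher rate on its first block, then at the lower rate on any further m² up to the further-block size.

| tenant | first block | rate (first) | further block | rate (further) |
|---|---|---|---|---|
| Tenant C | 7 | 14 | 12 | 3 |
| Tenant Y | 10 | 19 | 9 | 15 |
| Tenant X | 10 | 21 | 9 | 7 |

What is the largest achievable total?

400

Treat each block as its own option and order by rate: Tenant X/T1 21 > Tenant Y/T1 19 > Tenant Y/T2 15 > Tenant C/T1 14 > Tenant X/T2 7 > Tenant C/T2 3.
Tenant X/T1 (21): +10 — 10 left.
Fill Tenant Y T1 block (10 at 19) — 0 left.
Total = 21×10 + 19×10 = 400.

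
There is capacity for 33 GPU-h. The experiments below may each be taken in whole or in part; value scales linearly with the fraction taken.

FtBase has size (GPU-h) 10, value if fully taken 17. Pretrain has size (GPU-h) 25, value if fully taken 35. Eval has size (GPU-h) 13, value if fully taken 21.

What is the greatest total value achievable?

Rank by value-to-size ratio: FtBase 17/10≈1.7, Eval 21/13≈1.62, Pretrain 35/25≈1.4.
FtBase: take in full, 10 GPU-h for value 17 ; 23 left.
Take all of Eval (13 GPU-h, value 21) ; 10 GPU-h left.
Only 10 GPU-h remain; take 10/25 of Pretrain for value 35×10/25 = 14.
Total value = 52.

52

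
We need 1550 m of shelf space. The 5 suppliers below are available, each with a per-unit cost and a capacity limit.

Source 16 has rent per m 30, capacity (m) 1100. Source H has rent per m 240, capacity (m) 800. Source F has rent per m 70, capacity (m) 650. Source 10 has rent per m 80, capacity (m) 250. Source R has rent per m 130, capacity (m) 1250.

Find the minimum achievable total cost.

Use suppliers in increasing cost order.
Take 1100 from Source 16 at 30 → need 450 more.
Take 450 from Source F at 70 to finish.
Source 10, Source R, Source H: unused.
Cost = 1100×30 + 450×70 = 64500.

64500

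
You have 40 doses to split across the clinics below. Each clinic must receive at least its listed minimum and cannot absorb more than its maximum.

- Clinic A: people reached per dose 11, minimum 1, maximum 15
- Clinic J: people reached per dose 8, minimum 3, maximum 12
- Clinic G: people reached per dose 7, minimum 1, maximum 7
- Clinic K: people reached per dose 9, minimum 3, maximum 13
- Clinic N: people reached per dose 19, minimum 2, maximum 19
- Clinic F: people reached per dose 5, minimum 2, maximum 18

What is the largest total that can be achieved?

Meeting every minimum uses 1+3+1+3+2+2 = 12 doses, leaving 28.
Order the clinics by people reached per dose: Clinic N 19 > Clinic A 11 > Clinic K 9 > Clinic J 8 > Clinic G 7 > Clinic F 5.
Give Clinic N 17 more to hit its cap of 19 ; 11 left.
Clinic A: +11 (room for 14) → 12. Pool exhausted.
Total = 11×12 + 8×3 + 7×1 + 9×3 + 19×19 + 5×2 = 561.

561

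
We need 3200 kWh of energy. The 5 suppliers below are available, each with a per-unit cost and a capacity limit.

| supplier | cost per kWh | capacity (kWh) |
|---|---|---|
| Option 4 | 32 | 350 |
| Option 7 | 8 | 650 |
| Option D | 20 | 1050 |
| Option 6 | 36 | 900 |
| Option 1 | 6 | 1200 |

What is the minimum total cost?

43000

Cheapest first:
Option 1 (6): use full 1200 — 2000 kWh to go.
Take 650 from Option 7 at 8 — need 1350 more.
Option D at 20: take all 1050 kWh — 300 still needed.
Take 300 from Option 4 at 32 to finish.
Option 6: unused.
Cost = 1200×6 + 650×8 + 1050×20 + 300×32 = 43000.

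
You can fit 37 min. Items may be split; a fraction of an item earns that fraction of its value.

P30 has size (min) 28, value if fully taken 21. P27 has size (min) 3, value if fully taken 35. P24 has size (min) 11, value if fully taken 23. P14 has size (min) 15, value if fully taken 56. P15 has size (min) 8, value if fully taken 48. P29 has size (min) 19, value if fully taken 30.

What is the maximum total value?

162

Rank by value-to-size ratio: P27 35/3≈11.7, P15 48/8≈6, P14 56/15≈3.73, P24 23/11≈2.09, P29 30/19≈1.58, P30 21/28≈0.75.
Take all of P27 (3 min, value 35) — 34 min left.
P15: take in full, 8 min for value 48 — 26 left.
All 15 min of P14 fit (value 56) — 11 remain.
P24: take in full, 11 min for value 23 — 0 left.
Total value = 162.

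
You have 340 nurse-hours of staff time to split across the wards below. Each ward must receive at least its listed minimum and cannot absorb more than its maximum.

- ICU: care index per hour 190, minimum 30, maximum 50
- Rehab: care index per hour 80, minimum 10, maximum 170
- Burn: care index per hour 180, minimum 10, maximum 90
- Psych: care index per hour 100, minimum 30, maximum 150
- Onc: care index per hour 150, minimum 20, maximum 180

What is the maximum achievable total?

Meeting every minimum uses 30+10+10+30+20 = 100 nurse-hours, leaving 240.
Highest care index per hour first: ICU 190 > Burn 180 > Onc 150 > Psych 100 > Rehab 80.
ICU takes 20 more to reach its cap of 50 ; 220 left.
Burn: +80 to 90 (cap) ; 140 left.
Onc has room for 160 more but only 140 remain, so it gets 160.
Total = 190×50 + 80×10 + 180×90 + 100×30 + 150×160 = 53500.

53500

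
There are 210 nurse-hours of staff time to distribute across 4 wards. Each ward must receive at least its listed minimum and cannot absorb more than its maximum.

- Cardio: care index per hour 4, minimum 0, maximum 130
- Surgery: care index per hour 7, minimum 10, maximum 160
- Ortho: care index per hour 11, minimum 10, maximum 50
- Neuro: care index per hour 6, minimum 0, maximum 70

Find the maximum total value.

1670

Meeting every minimum uses 0+10+10+0 = 20 nurse-hours, leaving 190.
Rank by care index per hour: Ortho 11 > Surgery 7 > Neuro 6 > Cardio 4.
Ortho: +40 to 50 (cap) ; 150 left.
Surgery takes 150 more to reach its cap of 160 ; 0 left.
Total = 7×160 + 11×50 = 1670.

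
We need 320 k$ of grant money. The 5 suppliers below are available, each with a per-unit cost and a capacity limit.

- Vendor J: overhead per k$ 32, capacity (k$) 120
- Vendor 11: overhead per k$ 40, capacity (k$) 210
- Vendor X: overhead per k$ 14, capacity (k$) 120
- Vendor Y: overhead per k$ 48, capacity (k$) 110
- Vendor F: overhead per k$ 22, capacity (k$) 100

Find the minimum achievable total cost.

Fill from the cheapest supplier first.
Take 120 from Vendor X at 14 — need 200 more.
Take 100 from Vendor F at 22 — need 100 more.
Vendor J (32): take the remaining 100 — done.
Vendor 11, Vendor Y: unused.
Cost = 120×14 + 100×22 + 100×32 = 7080.

7080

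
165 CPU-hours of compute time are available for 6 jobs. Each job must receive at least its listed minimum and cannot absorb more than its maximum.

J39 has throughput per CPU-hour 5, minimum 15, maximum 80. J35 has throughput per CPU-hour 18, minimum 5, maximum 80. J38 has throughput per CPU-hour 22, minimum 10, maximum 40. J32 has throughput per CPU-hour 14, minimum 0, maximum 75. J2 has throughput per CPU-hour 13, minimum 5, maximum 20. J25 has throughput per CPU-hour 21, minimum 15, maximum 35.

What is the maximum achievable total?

Meeting every minimum uses 15+5+10+0+5+15 = 50 CPU-hours, leaving 115.
Order the jobs by throughput per CPU-hour: J38 22 > J25 21 > J35 18 > J32 14 > J2 13 > J39 5.
J38: +30 to 40 (cap) — 85 left.
J25 takes 20 more to reach its cap of 35 — 65 left.
J35: +65 (room for 75) → 70. Pool exhausted.
Total = 5×15 + 18×70 + 22×40 + 13×5 + 21×35 = 3015.

3015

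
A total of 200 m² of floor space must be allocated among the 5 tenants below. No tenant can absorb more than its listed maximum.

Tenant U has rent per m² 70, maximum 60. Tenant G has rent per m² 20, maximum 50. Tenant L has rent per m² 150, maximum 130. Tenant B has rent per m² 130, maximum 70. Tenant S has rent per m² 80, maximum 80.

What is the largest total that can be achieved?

Order the tenants by rent per m²: Tenant L 150 > Tenant B 130 > Tenant S 80 > Tenant U 70 > Tenant G 20.
Tenant L: +130 to 130 (cap) ; 70 left.
Give Tenant B 70 to hit its cap of 70 ; 0 left.
Total = 150×130 + 130×70 = 28600.

28600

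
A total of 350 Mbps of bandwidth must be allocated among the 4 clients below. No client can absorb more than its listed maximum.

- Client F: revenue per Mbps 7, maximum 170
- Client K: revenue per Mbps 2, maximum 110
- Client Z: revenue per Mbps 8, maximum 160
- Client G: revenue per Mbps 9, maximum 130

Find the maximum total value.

Highest revenue per Mbps first: Client G 9 > Client Z 8 > Client F 7 > Client K 2.
Client G takes 130 to reach its cap of 130 ; 220 left.
Client Z: +160 to 160 (cap) ; 60 left.
Only 60 left; Client F takes them to reach 60.
Total = 7×60 + 8×160 + 9×130 = 2870.

2870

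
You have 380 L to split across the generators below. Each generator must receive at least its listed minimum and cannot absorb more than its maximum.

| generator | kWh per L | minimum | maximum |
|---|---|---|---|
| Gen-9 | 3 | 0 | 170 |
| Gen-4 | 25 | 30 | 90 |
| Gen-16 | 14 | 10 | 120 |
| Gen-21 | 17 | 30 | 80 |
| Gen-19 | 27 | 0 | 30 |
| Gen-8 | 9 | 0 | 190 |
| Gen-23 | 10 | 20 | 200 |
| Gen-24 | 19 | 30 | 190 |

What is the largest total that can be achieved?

Meeting every minimum uses 0+30+10+30+0+0+20+30 = 120 L, leaving 260.
Order the generators by kWh per L: Gen-19 27 > Gen-4 25 > Gen-24 19 > Gen-21 17 > Gen-16 14 > Gen-23 10 > Gen-8 9 > Gen-9 3.
Give Gen-19 30 more to hit its cap of 30 ; 230 left.
Gen-4: +60 to 90 (cap) ; 170 left.
Gen-24 takes 160 more to reach its cap of 190 ; 10 left.
Gen-21: +10 (room for 50) → 40. Pool exhausted.
Total = 25×90 + 14×10 + 17×40 + 27×30 + 10×20 + 19×190 = 7690.

7690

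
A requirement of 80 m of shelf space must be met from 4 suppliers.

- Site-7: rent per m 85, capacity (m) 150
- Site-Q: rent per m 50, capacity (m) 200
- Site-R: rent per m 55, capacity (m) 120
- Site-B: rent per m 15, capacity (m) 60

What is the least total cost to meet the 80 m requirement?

Cheapest first:
Site-B at 15: take all 60 m → 20 still needed.
Site-Q at 50: take 20 of its 200 → requirement met.
Site-R, Site-7: unused.
Cost = 60×15 + 20×50 = 1900.

1900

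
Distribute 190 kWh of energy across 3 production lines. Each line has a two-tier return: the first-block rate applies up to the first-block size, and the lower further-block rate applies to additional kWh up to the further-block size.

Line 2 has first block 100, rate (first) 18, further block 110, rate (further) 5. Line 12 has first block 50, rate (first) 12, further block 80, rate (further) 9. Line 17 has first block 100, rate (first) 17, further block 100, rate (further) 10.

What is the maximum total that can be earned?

3330

Order all 6 blocks by rate: Line 2/first 18 > Line 17/first 17 > Line 12/first 12 > Line 17/second 10 > Line 12/second 9 > Line 2/second 5.
Fill Line 2 first block (100 at 18) ; 90 left.
Line 17/first: +90 of 100 at 17; pool empty.
Total = 18×100 + 17×90 = 3330.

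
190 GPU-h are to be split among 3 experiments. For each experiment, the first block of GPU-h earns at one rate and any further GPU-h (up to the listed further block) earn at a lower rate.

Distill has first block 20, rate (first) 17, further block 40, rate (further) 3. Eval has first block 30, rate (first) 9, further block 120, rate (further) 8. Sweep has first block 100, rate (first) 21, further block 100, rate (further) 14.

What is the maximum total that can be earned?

3420

Rank every tier by rate: Sweep/tier1 21 > Distill/tier1 17 > Sweep/tier2 14 > Eval/tier1 9 > Eval/tier2 8 > Distill/tier2 3.
Sweep/tier1 (21): +100 ; 90 left.
Distill/tier1 (17): +20 ; 70 left.
Sweep tier2 at 14: only 70 left, fill 70.
Total = 21×100 + 17×20 + 14×70 = 3420.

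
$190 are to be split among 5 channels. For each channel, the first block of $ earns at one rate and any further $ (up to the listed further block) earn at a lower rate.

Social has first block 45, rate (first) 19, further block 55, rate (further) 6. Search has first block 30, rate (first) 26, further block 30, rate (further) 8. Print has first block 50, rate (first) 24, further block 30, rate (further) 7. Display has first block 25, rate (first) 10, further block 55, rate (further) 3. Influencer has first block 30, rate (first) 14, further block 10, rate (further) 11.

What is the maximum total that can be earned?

Rank every tier by rate: Search/tier1 26 > Print/tier1 24 > Social/tier1 19 > Influencer/tier1 14 > Influencer/tier2 11 > Display/tier1 10 > Search/tier2 8 > Print/tier2 7 > Social/tier2 6 > Display/tier2 3.
Fill Search tier1 block (30 at 26) ; 160 left.
Print/tier1 (24): +50 ; 110 left.
Social/tier1 (19): +45 ; 65 left.
Influencer tier1 at 14: fill all 30 ; 35 left.
Influencer tier2 at 11: fill all 10 ; 25 left.
Display tier1 at 10: fill all 25 ; 0 left.
Total = 26×30 + 24×50 + 19×45 + 14×30 + 11×10 + 10×25 = 3615.

3615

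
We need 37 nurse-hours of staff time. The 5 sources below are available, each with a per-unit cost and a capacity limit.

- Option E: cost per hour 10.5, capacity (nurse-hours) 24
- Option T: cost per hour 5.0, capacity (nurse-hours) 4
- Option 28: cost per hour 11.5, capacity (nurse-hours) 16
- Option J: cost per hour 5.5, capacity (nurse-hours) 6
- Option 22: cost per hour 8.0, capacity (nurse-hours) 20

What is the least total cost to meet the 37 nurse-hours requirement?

286.5

Cheapest first:
Option T (5.0): use full 4 → 33 nurse-hours to go.
Take 6 from Option J at 5.5 → need 27 more.
Take 20 from Option 22 at 8.0 → need 7 more.
Option E (10.5): take the remaining 7 → done.
Option 28: unused.
Cost = 4×5.0 + 6×5.5 + 20×8.0 + 7×10.5 = 286.5.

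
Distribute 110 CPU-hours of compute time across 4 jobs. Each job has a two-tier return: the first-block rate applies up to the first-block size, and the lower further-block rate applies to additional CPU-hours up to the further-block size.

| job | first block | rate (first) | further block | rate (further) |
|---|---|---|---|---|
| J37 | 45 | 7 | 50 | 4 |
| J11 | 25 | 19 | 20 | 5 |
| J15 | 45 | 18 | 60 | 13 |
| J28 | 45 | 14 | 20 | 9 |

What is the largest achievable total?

1845

Order all 8 blocks by rate: J11/T1 19 > J15/T1 18 > J28/T1 14 > J15/T2 13 > J28/T2 9 > J37/T1 7 > J11/T2 5 > J37/T2 4.
J11/T1 (19): +25 → 85 left.
Fill J15 T1 block (45 at 18) → 40 left.
J28/T1: +40 of 45 at 14; pool empty.
Total = 19×25 + 18×45 + 14×40 = 1845.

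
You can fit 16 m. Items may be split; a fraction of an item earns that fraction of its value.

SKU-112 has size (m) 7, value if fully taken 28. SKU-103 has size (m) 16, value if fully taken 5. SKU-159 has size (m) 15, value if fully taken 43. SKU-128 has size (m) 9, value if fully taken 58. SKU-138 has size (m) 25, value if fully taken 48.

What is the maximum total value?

Best value per unit of size first: SKU-128 58/9≈6.44, SKU-112 28/7≈4, SKU-159 43/15≈2.87, SKU-138 48/25≈1.92, SKU-103 5/16≈0.312.
SKU-128: take in full, 9 m for value 58 — 7 left.
All 7 m of SKU-112 fit (value 28) — 0 remain.
Total value = 86.

86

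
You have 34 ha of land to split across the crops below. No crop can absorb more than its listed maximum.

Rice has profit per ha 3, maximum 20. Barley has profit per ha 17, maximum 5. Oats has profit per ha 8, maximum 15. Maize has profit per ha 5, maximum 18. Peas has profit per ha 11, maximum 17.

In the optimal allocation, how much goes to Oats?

12

Rank by profit per ha: Barley 17 > Peas 11 > Oats 8 > Maize 5 > Rice 3.
Barley: +5 to 5 (cap) — 29 left.
Peas: +17 to 17 (cap) — 12 left.
Only 12 left; Oats takes them to reach 12.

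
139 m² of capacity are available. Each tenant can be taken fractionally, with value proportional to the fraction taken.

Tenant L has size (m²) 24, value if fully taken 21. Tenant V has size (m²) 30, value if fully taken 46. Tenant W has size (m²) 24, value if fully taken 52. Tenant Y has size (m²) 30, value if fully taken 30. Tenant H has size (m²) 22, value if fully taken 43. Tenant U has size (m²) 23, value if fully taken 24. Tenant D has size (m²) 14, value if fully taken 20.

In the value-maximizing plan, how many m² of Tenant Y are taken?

Sort by value density: Tenant W 52/24≈2.17, Tenant H 43/22≈1.95, Tenant V 46/30≈1.53, Tenant D 20/14≈1.43, Tenant U 24/23≈1.04, Tenant Y 30/30≈1, Tenant L 21/24≈0.875.
All 24 m² of Tenant W fit (value 52) ; 115 remain.
Take all of Tenant H (22 m², value 43) ; 93 m² left.
Tenant V: take in full, 30 m² for value 46 ; 63 left.
Tenant D: take in full, 14 m² for value 20 ; 49 left.
Tenant U: take in full, 23 m² for value 24 ; 26 left.
26 m² left: a 26/30 share of Tenant Y gives 30×26/30 = 26.

26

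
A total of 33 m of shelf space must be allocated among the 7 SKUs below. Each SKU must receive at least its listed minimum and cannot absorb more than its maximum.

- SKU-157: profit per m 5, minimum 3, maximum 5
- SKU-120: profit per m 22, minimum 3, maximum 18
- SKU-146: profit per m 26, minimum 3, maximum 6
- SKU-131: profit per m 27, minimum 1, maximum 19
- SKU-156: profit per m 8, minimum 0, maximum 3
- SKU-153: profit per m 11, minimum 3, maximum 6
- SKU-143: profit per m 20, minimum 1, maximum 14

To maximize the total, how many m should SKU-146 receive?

Meeting every minimum uses 3+3+3+1+0+3+1 = 14 m, leaving 19.
Order the SKUs by profit per m: SKU-131 27 > SKU-146 26 > SKU-120 22 > SKU-143 20 > SKU-153 11 > SKU-156 8 > SKU-157 5.
SKU-131: +18 to 19 (cap) → 1 left.
SKU-146 has room for 3 more but only 1 remain, so it gets 4.

4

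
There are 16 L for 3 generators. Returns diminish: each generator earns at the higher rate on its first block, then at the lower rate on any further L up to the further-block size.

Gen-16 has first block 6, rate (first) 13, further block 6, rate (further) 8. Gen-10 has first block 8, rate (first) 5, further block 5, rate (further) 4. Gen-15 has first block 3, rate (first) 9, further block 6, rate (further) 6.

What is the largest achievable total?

159

Rank every tier by rate: Gen-16/first 13 > Gen-15/first 9 > Gen-16/second 8 > Gen-15/second 6 > Gen-10/first 5 > Gen-10/second 4.
Gen-16/first (13): +6 ; 10 left.
Gen-15 first at 9: fill all 3 ; 7 left.
Gen-16/second (8): +6 ; 1 left.
Gen-15/second: +1 of 6 at 6; pool empty.
Total = 13×6 + 9×3 + 8×6 + 6×1 = 159.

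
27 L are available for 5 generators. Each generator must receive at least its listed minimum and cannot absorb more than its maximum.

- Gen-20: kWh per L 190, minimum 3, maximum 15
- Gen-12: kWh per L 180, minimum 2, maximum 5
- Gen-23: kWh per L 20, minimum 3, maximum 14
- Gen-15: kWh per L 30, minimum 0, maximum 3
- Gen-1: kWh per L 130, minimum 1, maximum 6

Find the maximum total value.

4330

Meeting every minimum uses 3+2+3+0+1 = 9 L, leaving 18.
Rank by kWh per L: Gen-20 190 > Gen-12 180 > Gen-1 130 > Gen-15 30 > Gen-23 20.
Gen-20: +12 to 15 (cap) → 6 left.
Gen-12 takes 3 more to reach its cap of 5 → 3 left.
Only 3 left; Gen-1 takes them to reach 4.
Total = 190×15 + 180×5 + 20×3 + 130×4 = 4330.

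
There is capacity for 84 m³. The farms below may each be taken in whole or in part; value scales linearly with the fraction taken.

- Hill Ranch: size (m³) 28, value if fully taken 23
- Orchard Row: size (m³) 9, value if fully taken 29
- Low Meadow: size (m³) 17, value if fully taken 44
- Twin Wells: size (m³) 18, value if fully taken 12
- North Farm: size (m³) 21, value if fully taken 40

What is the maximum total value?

142

Best value per unit of size first: Orchard Row 29/9≈3.22, Low Meadow 44/17≈2.59, North Farm 40/21≈1.9, Hill Ranch 23/28≈0.821, Twin Wells 12/18≈0.667.
All 9 m³ of Orchard Row fit (value 29) — 75 remain.
All 17 m³ of Low Meadow fit (value 44) — 58 remain.
All 21 m³ of North Farm fit (value 40) — 37 remain.
Hill Ranch: take in full, 28 m³ for value 23 — 9 left.
Fill the last 9 m³ with part of Twin Wells: 9/18 of it earns 6.
Total value = 142.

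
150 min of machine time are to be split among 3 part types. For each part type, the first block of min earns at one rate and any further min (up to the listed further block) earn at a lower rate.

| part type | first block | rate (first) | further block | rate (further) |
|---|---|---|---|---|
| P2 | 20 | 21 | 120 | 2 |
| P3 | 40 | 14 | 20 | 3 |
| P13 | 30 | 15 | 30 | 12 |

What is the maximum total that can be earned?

Treat each block as its own option and order by rate: P2/tier1 21 > P13/tier1 15 > P3/tier1 14 > P13/tier2 12 > P3/tier2 3 > P2/tier2 2.
P2 tier1 at 21: fill all 20 — 130 left.
P13/tier1 (15): +30 — 100 left.
P3/tier1 (14): +40 — 60 left.
P13 tier2 at 12: fill all 30 — 30 left.
P3/tier2 (3): +20 — 10 left.
P2 tier2 at 2: only 10 left, fill 10.
Total = 21×20 + 15×30 + 14×40 + 12×30 + 3×20 + 2×10 = 1870.

1870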